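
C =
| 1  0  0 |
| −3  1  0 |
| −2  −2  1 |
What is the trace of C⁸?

3

C = I + N where N = [[0, 0, 0], [−3, 0, 0], [−2, −2, 0]] is strictly lower-triangular, so N³ = 0.
(I + N)⁸ = I + 8·N + 28·N² = [[1, 0, 0], [−24, 1, 0], [152, −16, 1]].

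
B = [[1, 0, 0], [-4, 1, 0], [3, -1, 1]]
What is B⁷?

B = I + N where N = [[0, 0, 0], [-4, 0, 0], [3, -1, 0]] is strictly lower-triangular, so N³ = 0.
(I + N)⁷ = I + 7·N + 21·N² = [[1, 0, 0], [-28, 1, 0], [105, -7, 1]].

[[1, 0, 0], [-28, 1, 0], [105, -7, 1]]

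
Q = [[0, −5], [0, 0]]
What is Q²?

Q is strictly triangular, hence nilpotent: Q² = 0, so Q² = 0.

[[0, 0], [0, 0]]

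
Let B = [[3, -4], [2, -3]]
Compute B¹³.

[[3, -4], [2, -3]]

B² = I (check: tr B = 0 and det B = -1), so B¹³ = B since 13 is odd.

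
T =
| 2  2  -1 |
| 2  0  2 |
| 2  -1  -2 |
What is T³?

T² = [[6, 5, 4], [8, 2, -6], [-2, 6, 0]]
T³ = [[30, 8, -4], [8, 22, 8], [8, -4, 14]]

[[30, 8, -4], [8, 22, 8], [8, -4, 14]]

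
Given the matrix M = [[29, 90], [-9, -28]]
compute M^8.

tr M = 1 and det M = -2, so the characteristic polynomial is λ² − (1)λ + (-2) with roots 2 and -1.
Eigenvectors give P = [[-10, 3], [3, -1]] with P⁻¹ = [[-1, -3], [-3, -10]], and M = P·diag(2, -1)·P⁻¹.
Then M^8 = P·diag(256, 1)·P⁻¹ = [[-2560, 3], [768, -1]] · [[-1, -3], [-3, -10]] = [[2551, 7650], [-765, -2294]].

[[2551, 7650], [-765, -2294]]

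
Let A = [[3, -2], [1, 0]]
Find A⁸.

tr A = 3 and det A = 2, so the characteristic polynomial is λ² − (3)λ + (2) with roots 1 and 2.
Eigenvectors give P = [[1, 2], [1, 1]] with P⁻¹ = [[-1, 2], [1, -1]], and A = P·diag(1, 2)·P⁻¹.
Then A⁸ = P·diag(1, 256)·P⁻¹ = [[1, 512], [1, 256]] · [[-1, 2], [1, -1]] = [[511, -510], [255, -254]].

[[511, -510], [255, -254]]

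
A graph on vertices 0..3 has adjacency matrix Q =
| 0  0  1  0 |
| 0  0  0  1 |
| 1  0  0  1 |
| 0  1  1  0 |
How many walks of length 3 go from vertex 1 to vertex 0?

The number of length-3 walks from vertex 1 to vertex 0 is entry (1,0) of Q³, where Q is the adjacency matrix.
Q² = [[1, 0, 0, 1], [0, 1, 1, 0], [0, 1, 2, 0], [1, 0, 0, 2]]
Q³ = [[0, 1, 2, 0], [1, 0, 0, 2], [2, 0, 0, 3], [0, 2, 3, 0]]

1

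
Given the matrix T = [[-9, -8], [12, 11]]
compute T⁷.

[[-4377, -4376], [6564, 6563]]

tr T = 2 and det T = -3, so the characteristic polynomial is λ² − (2)λ + (-3) with roots 3 and -1.
Eigenvectors give P = [[-2, -1], [3, 1]] with P⁻¹ = [[1, 1], [-3, -2]], and T = P·diag(3, -1)·P⁻¹.
Then T⁷ = P·diag(2187, -1)·P⁻¹ = [[-4374, 1], [6561, -1]] · [[1, 1], [-3, -2]] = [[-4377, -4376], [6564, 6563]].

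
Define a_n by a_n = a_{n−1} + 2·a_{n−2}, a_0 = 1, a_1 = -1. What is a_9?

With companion matrix M = [[1, 2], [1, 0]], [a_n, a_{n−1}]ᵀ = M·[a_{n−1}, a_{n−2}]ᵀ, so [a_9, a_8]ᵀ = M⁸·[a_1, a_0]ᵀ.
M⁸ = [[171, 170], [85, 86]], giving [a_9, a_8]ᵀ = [[-1], [1]].

-1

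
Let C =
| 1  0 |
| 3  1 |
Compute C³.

[[1, 0], [9, 1]]

C = I + N where N = [[0, 0], [3, 0]] is strictly lower-triangular, so N² = 0.
(I + N)³ = I + 3·N = [[1, 0], [9, 1]].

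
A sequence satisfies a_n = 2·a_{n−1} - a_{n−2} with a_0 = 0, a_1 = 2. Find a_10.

20

With companion matrix B = [[2, -1], [1, 0]], [a_n, a_{n−1}]ᵀ = B·[a_{n−1}, a_{n−2}]ᵀ, so [a_10, a_9]ᵀ = B^9·[a_1, a_0]ᵀ.
B^9 = [[10, -9], [9, -8]], giving [a_10, a_9]ᵀ = [[20], [18]].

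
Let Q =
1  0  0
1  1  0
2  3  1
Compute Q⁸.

Q = I + N where N = [[0, 0, 0], [1, 0, 0], [2, 3, 0]] is strictly lower-triangular, so N³ = 0.
(I + N)⁸ = I + 8·N + 28·N² = [[1, 0, 0], [8, 1, 0], [100, 24, 1]].

[[1, 0, 0], [8, 1, 0], [100, 24, 1]]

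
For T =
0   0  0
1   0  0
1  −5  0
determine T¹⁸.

[[0, 0, 0], [0, 0, 0], [0, 0, 0]]

T is strictly triangular, hence nilpotent: T³ = 0, so T¹⁸ = 0.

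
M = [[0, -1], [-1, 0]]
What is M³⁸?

[[1, 0], [0, 1]]

M² = I (check: tr M = 0 and det M = -1), so M³⁸ = I since 38 is even.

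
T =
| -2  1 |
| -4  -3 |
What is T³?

[[20, 15], [-60, 5]]

T² = [[0, -5], [20, 5]]
T³ = [[20, 15], [-60, 5]]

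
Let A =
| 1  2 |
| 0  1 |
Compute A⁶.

A = I + N where N = [[0, 2], [0, 0]] is strictly upper-triangular, so N² = 0.
(I + N)⁶ = I + 6·N = [[1, 12], [0, 1]].

[[1, 12], [0, 1]]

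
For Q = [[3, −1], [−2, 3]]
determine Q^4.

[[193, −132], [−264, 193]]

Q^2 = [[11, −6], [−12, 11]]
Q^3 = [[45, −29], [−58, 45]]
Q^4 = [[193, −132], [−264, 193]]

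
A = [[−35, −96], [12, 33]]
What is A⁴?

[[721, 1920], [−240, −639]]

tr A = −2 and det A = −3, so the characteristic polynomial is λ² − (−2)λ + (−3) with roots −3 and 1.
Eigenvectors give P = [[3, −8], [−1, 3]] with P⁻¹ = [[3, 8], [1, 3]], and A = P·diag(−3, 1)·P⁻¹.
Then A⁴ = P·diag(81, 1)·P⁻¹ = [[243, −8], [−81, 3]] · [[3, 8], [1, 3]] = [[721, 1920], [−240, −639]].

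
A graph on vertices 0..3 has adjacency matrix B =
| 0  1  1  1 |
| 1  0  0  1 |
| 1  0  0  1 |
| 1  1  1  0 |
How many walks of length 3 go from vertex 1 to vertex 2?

The number of length-3 walks from vertex 1 to vertex 2 is entry (1,2) of B³, where B is the adjacency matrix.
B² = [[3, 1, 1, 2], [1, 2, 2, 1], [1, 2, 2, 1], [2, 1, 1, 3]]
B³ = [[4, 5, 5, 5], [5, 2, 2, 5], [5, 2, 2, 5], [5, 5, 5, 4]]

2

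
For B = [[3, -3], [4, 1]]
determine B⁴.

[[-183, 168], [-224, -71]]

B² = [[-3, -12], [16, -11]]
B³ = [[-57, -3], [4, -59]]
B⁴ = [[-183, 168], [-224, -71]]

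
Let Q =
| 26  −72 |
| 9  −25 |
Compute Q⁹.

[[4616, −12312], [1539, −4105]]

tr Q = 1 and det Q = −2, so the characteristic polynomial is λ² − (1)λ + (−2) with roots −1 and 2.
Eigenvectors give P = [[−8, 3], [−3, 1]] with P⁻¹ = [[1, −3], [3, −8]], and Q = P·diag(−1, 2)·P⁻¹.
Then Q⁹ = P·diag(−1, 512)·P⁻¹ = [[8, 1536], [3, 512]] · [[1, −3], [3, −8]] = [[4616, −12312], [1539, −4105]].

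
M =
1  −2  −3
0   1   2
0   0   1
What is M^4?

[[1, −8, −36], [0, 1, 8], [0, 0, 1]]

M = I + N where N = [[0, −2, −3], [0, 0, 2], [0, 0, 0]] is strictly upper-triangular, so N^3 = 0.
(I + N)^4 = I + 4·N + 6·N^2 = [[1, −8, −36], [0, 1, 8], [0, 0, 1]].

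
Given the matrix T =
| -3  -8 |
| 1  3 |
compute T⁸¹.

[[-3, -8], [1, 3]]

T² = I (check: tr T = 0 and det T = -1), so T⁸¹ = T since 81 is odd.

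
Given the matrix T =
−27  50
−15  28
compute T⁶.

tr T = 1 and det T = −6, so the characteristic polynomial is λ² − (1)λ + (−6) with roots −2 and 3.
Eigenvectors give P = [[−2, −5], [−1, −3]] with P⁻¹ = [[−3, 5], [1, −2]], and T = P·diag(−2, 3)·P⁻¹.
Then T⁶ = P·diag(64, 729)·P⁻¹ = [[−128, −3645], [−64, −2187]] · [[−3, 5], [1, −2]] = [[−3261, 6650], [−1995, 4054]].

[[−3261, 6650], [−1995, 4054]]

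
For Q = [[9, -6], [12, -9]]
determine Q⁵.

tr Q = 0 and det Q = -9, so the characteristic polynomial is λ² − (0)λ + (-9) with roots 3 and -3.
Eigenvectors give P = [[-1, 1], [-1, 2]] with P⁻¹ = [[-2, 1], [-1, 1]], and Q = P·diag(3, -3)·P⁻¹.
Then Q⁵ = P·diag(243, -243)·P⁻¹ = [[-243, -243], [-243, -486]] · [[-2, 1], [-1, 1]] = [[729, -486], [972, -729]].

[[729, -486], [972, -729]]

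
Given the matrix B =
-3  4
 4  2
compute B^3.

[[-91, 92], [92, 24]]

B^2 = [[25, -4], [-4, 20]]
B^3 = [[-91, 92], [92, 24]]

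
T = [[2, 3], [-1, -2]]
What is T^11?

[[2, 3], [-1, -2]]

T² = I (check: tr T = 0 and det T = -1), so T^11 = T since 11 is odd.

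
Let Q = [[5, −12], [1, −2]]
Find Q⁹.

tr Q = 3 and det Q = 2, so the characteristic polynomial is λ² − (3)λ + (2) with roots 1 and 2.
Eigenvectors give P = [[−3, 4], [−1, 1]] with P⁻¹ = [[1, −4], [1, −3]], and Q = P·diag(1, 2)·P⁻¹.
Then Q⁹ = P·diag(1, 512)·P⁻¹ = [[−3, 2048], [−1, 512]] · [[1, −4], [1, −3]] = [[2045, −6132], [511, −1532]].

[[2045, −6132], [511, −1532]]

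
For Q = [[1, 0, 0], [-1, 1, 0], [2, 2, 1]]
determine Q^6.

[[1, 0, 0], [-6, 1, 0], [-18, 12, 1]]

Q = I + N where N = [[0, 0, 0], [-1, 0, 0], [2, 2, 0]] is strictly lower-triangular, so N^3 = 0.
(I + N)^6 = I + 6·N + 15·N^2 = [[1, 0, 0], [-6, 1, 0], [-18, 12, 1]].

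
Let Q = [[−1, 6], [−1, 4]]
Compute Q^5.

[[−61, 186], [−31, 94]]

tr Q = 3 and det Q = 2, so the characteristic polynomial is λ² − (3)λ + (2) with roots 2 and 1.
Eigenvectors give P = [[2, 3], [1, 1]] with P⁻¹ = [[−1, 3], [1, −2]], and Q = P·diag(2, 1)·P⁻¹.
Then Q^5 = P·diag(32, 1)·P⁻¹ = [[64, 3], [32, 1]] · [[−1, 3], [1, −2]] = [[−61, 186], [−31, 94]].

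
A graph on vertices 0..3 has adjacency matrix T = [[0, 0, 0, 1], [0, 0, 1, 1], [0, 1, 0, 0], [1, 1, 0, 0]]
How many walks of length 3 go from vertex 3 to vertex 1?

3

The number of length-3 walks from vertex 3 to vertex 1 is entry (3,1) of T³, where T is the adjacency matrix.
T² = [[1, 1, 0, 0], [1, 2, 0, 0], [0, 0, 1, 1], [0, 0, 1, 2]]
T³ = [[0, 0, 1, 2], [0, 0, 2, 3], [1, 2, 0, 0], [2, 3, 0, 0]]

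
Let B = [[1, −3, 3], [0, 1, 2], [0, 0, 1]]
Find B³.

[[1, −9, −9], [0, 1, 6], [0, 0, 1]]

B = I + N where N = [[0, −3, 3], [0, 0, 2], [0, 0, 0]] is strictly upper-triangular, so N³ = 0.
(I + N)³ = I + 3·N + 3·N² = [[1, −9, −9], [0, 1, 6], [0, 0, 1]].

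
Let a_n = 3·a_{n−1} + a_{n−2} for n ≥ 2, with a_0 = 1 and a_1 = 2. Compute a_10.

With companion matrix C = [[3, 1], [1, 0]], [a_n, a_{n−1}]ᵀ = C·[a_{n−1}, a_{n−2}]ᵀ, so [a_10, a_9]ᵀ = C⁹·[a_1, a_0]ᵀ.
C⁹ = [[42837, 12970], [12970, 3927]], giving [a_10, a_9]ᵀ = [[98644], [29867]].

98644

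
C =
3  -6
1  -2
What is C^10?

C² = C (a projection; rank 1, trace 1), so C^10 = C.

[[3, -6], [1, -2]]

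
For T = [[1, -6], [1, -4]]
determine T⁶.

[[-125, 378], [-63, 190]]

tr T = -3 and det T = 2, so the characteristic polynomial is λ² − (-3)λ + (2) with roots -1 and -2.
Eigenvectors give P = [[3, -2], [1, -1]] with P⁻¹ = [[1, -2], [1, -3]], and T = P·diag(-1, -2)·P⁻¹.
Then T⁶ = P·diag(1, 64)·P⁻¹ = [[3, -128], [1, -64]] · [[1, -2], [1, -3]] = [[-125, 378], [-63, 190]].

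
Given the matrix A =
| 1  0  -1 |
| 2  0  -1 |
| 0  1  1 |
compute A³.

[[-1, -2, -2], [0, -3, -4], [4, 0, -3]]

A² = [[1, -1, -2], [2, -1, -3], [2, 1, 0]]
A³ = [[-1, -2, -2], [0, -3, -4], [4, 0, -3]]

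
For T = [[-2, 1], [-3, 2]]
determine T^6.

T² = I (check: tr T = 0 and det T = -1), so T^6 = I since 6 is even.

[[1, 0], [0, 1]]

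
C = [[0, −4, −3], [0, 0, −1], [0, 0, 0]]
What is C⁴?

C is strictly triangular, hence nilpotent: C³ = 0, so C⁴ = 0.

[[0, 0, 0], [0, 0, 0], [0, 0, 0]]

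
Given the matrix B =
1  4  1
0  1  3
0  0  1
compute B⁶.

B = I + N where N = [[0, 4, 1], [0, 0, 3], [0, 0, 0]] is strictly upper-triangular, so N³ = 0.
(I + N)⁶ = I + 6·N + 15·N² = [[1, 24, 186], [0, 1, 18], [0, 0, 1]].

[[1, 24, 186], [0, 1, 18], [0, 0, 1]]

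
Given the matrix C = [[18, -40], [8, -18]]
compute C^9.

tr C = 0 and det C = -4, so the characteristic polynomial is λ² − (0)λ + (-4) with roots 2 and -2.
Eigenvectors give P = [[5, 2], [2, 1]] with P⁻¹ = [[1, -2], [-2, 5]], and C = P·diag(2, -2)·P⁻¹.
Then C^9 = P·diag(512, -512)·P⁻¹ = [[2560, -1024], [1024, -512]] · [[1, -2], [-2, 5]] = [[4608, -10240], [2048, -4608]].

[[4608, -10240], [2048, -4608]]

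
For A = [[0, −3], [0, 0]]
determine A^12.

[[0, 0], [0, 0]]

A is strictly triangular, hence nilpotent: A^2 = 0, so A^12 = 0.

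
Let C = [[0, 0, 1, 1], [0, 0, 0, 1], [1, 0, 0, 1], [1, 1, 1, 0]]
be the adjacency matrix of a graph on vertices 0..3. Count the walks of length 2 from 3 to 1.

The number of length-2 walks from vertex 3 to vertex 1 is entry (3,1) of C², where C is the adjacency matrix.
C² = [[2, 1, 1, 1], [1, 1, 1, 0], [1, 1, 2, 1], [1, 0, 1, 3]]

0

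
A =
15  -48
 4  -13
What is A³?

tr A = 2 and det A = -3, so the characteristic polynomial is λ² − (2)λ + (-3) with roots -1 and 3.
Eigenvectors give P = [[3, 4], [1, 1]] with P⁻¹ = [[-1, 4], [1, -3]], and A = P·diag(-1, 3)·P⁻¹.
Then A³ = P·diag(-1, 27)·P⁻¹ = [[-3, 108], [-1, 27]] · [[-1, 4], [1, -3]] = [[111, -336], [28, -85]].

[[111, -336], [28, -85]]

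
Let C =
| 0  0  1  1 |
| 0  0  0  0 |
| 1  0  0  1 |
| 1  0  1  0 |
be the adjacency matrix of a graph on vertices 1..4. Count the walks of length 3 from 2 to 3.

0

The number of length-3 walks from vertex 2 to vertex 3 is entry (2,3) of C³, where C is the adjacency matrix.
C² = [[2, 0, 1, 1], [0, 0, 0, 0], [1, 0, 2, 1], [1, 0, 1, 2]]
C³ = [[2, 0, 3, 3], [0, 0, 0, 0], [3, 0, 2, 3], [3, 0, 3, 2]]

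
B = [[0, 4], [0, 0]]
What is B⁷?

[[0, 0], [0, 0]]

B is strictly triangular, hence nilpotent: B² = 0, so B⁷ = 0.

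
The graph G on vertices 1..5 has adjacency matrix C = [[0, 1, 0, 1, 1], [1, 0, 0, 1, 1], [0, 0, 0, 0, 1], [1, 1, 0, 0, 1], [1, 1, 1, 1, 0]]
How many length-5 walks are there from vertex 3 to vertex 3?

The number of length-5 walks from vertex 3 to vertex 3 is entry (3,3) of C⁵, where C is the adjacency matrix.
C² = [[3, 2, 1, 2, 2], [2, 3, 1, 2, 2], [1, 1, 1, 1, 0], [2, 2, 1, 3, 2], [2, 2, 0, 2, 4]]
C³ = [[6, 7, 2, 7, 8], [7, 6, 2, 7, 8], [2, 2, 0, 2, 4], [7, 7, 2, 6, 8], [8, 8, 4, 8, 6]]
C⁴ = [[22, 21, 8, 21, 22], [21, 22, 8, 21, 22], [8, 8, 4, 8, 6], [21, 21, 8, 22, 22], [22, 22, 6, 22, 28]]
C⁵ = [[64, 65, 22, 65, 72], [65, 64, 22, 65, 72], [22, 22, 6, 22, 28], [65, 65, 22, 64, 72], [72, 72, 28, 72, 72]]

6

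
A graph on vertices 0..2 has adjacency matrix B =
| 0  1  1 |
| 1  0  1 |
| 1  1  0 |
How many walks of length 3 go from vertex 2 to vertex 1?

The number of length-3 walks from vertex 2 to vertex 1 is entry (2,1) of B³, where B is the adjacency matrix.
B² = [[2, 1, 1], [1, 2, 1], [1, 1, 2]]
B³ = [[2, 3, 3], [3, 2, 3], [3, 3, 2]]

3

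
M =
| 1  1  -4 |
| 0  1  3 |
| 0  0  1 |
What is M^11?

M = I + N where N = [[0, 1, -4], [0, 0, 3], [0, 0, 0]] is strictly upper-triangular, so N^3 = 0.
(I + N)^11 = I + 11·N + 55·N^2 = [[1, 11, 121], [0, 1, 33], [0, 0, 1]].

[[1, 11, 121], [0, 1, 33], [0, 0, 1]]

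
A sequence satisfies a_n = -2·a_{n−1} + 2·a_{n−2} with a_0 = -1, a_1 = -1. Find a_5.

With companion matrix Q = [[-2, 2], [1, 0]], [a_n, a_{n−1}]ᵀ = Q·[a_{n−1}, a_{n−2}]ᵀ, so [a_5, a_4]ᵀ = Q⁴·[a_1, a_0]ᵀ.
Q⁴ = [[44, -32], [-16, 12]], giving [a_5, a_4]ᵀ = [[-12], [4]].

-12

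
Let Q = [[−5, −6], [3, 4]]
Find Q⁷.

tr Q = −1 and det Q = −2, so the characteristic polynomial is λ² − (−1)λ + (−2) with roots 1 and −2.
Eigenvectors give P = [[−1, −2], [1, 1]] with P⁻¹ = [[1, 2], [−1, −1]], and Q = P·diag(1, −2)·P⁻¹.
Then Q⁷ = P·diag(1, −128)·P⁻¹ = [[−1, 256], [1, −128]] · [[1, 2], [−1, −1]] = [[−257, −258], [129, 130]].

[[−257, −258], [129, 130]]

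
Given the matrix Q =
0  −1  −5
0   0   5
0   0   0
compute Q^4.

[[0, 0, 0], [0, 0, 0], [0, 0, 0]]

Q is strictly triangular, hence nilpotent: Q^3 = 0, so Q^4 = 0.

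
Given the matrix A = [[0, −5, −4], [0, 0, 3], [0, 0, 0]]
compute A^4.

A is strictly triangular, hence nilpotent: A^3 = 0, so A^4 = 0.

[[0, 0, 0], [0, 0, 0], [0, 0, 0]]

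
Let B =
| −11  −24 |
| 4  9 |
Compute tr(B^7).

tr B = −2 and det B = −3, so the characteristic polynomial is λ² − (−2)λ + (−3) with roots −3 and 1.
Eigenvectors give P = [[−3, −2], [1, 1]] with P⁻¹ = [[−1, −2], [1, 3]], and B = P·diag(−3, 1)·P⁻¹.
Then B^7 = P·diag(−2187, 1)·P⁻¹ = [[6561, −2], [−2187, 1]] · [[−1, −2], [1, 3]] = [[−6563, −13128], [2188, 4377]].

−2186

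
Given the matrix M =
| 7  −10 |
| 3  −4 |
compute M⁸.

[[1531, −2550], [765, −1274]]

tr M = 3 and det M = 2, so the characteristic polynomial is λ² − (3)λ + (2) with roots 1 and 2.
Eigenvectors give P = [[−5, 2], [−3, 1]] with P⁻¹ = [[1, −2], [3, −5]], and M = P·diag(1, 2)·P⁻¹.
Then M⁸ = P·diag(1, 256)·P⁻¹ = [[−5, 512], [−3, 256]] · [[1, −2], [3, −5]] = [[1531, −2550], [765, −1274]].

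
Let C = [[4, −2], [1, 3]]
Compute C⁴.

[[98, −294], [147, −49]]

C² = [[14, −14], [7, 7]]
C³ = [[42, −70], [35, 7]]
C⁴ = [[98, −294], [147, −49]]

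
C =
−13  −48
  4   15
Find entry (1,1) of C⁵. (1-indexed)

−733

tr C = 2 and det C = −3, so the characteristic polynomial is λ² − (2)λ + (−3) with roots 3 and −1.
Eigenvectors give P = [[−3, 4], [1, −1]] with P⁻¹ = [[1, 4], [1, 3]], and C = P·diag(3, −1)·P⁻¹.
Then C⁵ = P·diag(243, −1)·P⁻¹ = [[−729, −4], [243, 1]] · [[1, 4], [1, 3]] = [[−733, −2928], [244, 975]].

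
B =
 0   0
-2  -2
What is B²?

[[0, 0], [4, 4]]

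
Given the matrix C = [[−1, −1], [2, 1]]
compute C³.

[[1, 1], [−2, −1]]

C² = [[−1, 0], [0, −1]]
C³ = [[1, 1], [−2, −1]]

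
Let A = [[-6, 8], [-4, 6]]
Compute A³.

tr A = 0 and det A = -4, so the characteristic polynomial is λ² − (0)λ + (-4) with roots -2 and 2.
Eigenvectors give P = [[-2, 1], [-1, 1]] with P⁻¹ = [[-1, 1], [-1, 2]], and A = P·diag(-2, 2)·P⁻¹.
Then A³ = P·diag(-8, 8)·P⁻¹ = [[16, 8], [8, 8]] · [[-1, 1], [-1, 2]] = [[-24, 32], [-16, 24]].

[[-24, 32], [-16, 24]]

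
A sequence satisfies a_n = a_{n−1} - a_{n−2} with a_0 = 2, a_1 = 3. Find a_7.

3

With companion matrix Q = [[1, -1], [1, 0]], [a_n, a_{n−1}]ᵀ = Q·[a_{n−1}, a_{n−2}]ᵀ, so [a_7, a_6]ᵀ = Q^6·[a_1, a_0]ᵀ.
Q^6 = [[1, 0], [0, 1]], giving [a_7, a_6]ᵀ = [[3], [2]].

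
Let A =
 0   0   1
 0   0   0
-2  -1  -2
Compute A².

[[-2, -1, -2], [0, 0, 0], [4, 2, 2]]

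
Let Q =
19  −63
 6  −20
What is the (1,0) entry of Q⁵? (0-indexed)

tr Q = −1 and det Q = −2, so the characteristic polynomial is λ² − (−1)λ + (−2) with roots −2 and 1.
Eigenvectors give P = [[3, −7], [1, −2]] with P⁻¹ = [[−2, 7], [−1, 3]], and Q = P·diag(−2, 1)·P⁻¹.
Then Q⁵ = P·diag(−32, 1)·P⁻¹ = [[−96, −7], [−32, −2]] · [[−2, 7], [−1, 3]] = [[199, −693], [66, −230]].

66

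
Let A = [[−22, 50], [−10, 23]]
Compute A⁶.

tr A = 1 and det A = −6, so the characteristic polynomial is λ² − (1)λ + (−6) with roots 3 and −2.
Eigenvectors give P = [[2, 5], [1, 2]] with P⁻¹ = [[−2, 5], [1, −2]], and A = P·diag(3, −2)·P⁻¹.
Then A⁶ = P·diag(729, 64)·P⁻¹ = [[1458, 320], [729, 128]] · [[−2, 5], [1, −2]] = [[−2596, 6650], [−1330, 3389]].

[[−2596, 6650], [−1330, 3389]]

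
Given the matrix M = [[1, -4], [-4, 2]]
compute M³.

[[65, -92], [-92, 88]]

M² = [[17, -12], [-12, 20]]
M³ = [[65, -92], [-92, 88]]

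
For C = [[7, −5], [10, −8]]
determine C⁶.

tr C = −1 and det C = −6, so the characteristic polynomial is λ² − (−1)λ + (−6) with roots 2 and −3.
Eigenvectors give P = [[−1, −1], [−1, −2]] with P⁻¹ = [[−2, 1], [1, −1]], and C = P·diag(2, −3)·P⁻¹.
Then C⁶ = P·diag(64, 729)·P⁻¹ = [[−64, −729], [−64, −1458]] · [[−2, 1], [1, −1]] = [[−601, 665], [−1330, 1394]].

[[−601, 665], [−1330, 1394]]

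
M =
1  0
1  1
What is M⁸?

M = I + N where N = [[0, 0], [1, 0]] is strictly lower-triangular, so N² = 0.
(I + N)⁸ = I + 8·N = [[1, 0], [8, 1]].

[[1, 0], [8, 1]]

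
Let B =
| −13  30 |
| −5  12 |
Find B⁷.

[[−6817, 13890], [−2315, 4758]]

tr B = −1 and det B = −6, so the characteristic polynomial is λ² − (−1)λ + (−6) with roots −3 and 2.
Eigenvectors give P = [[3, 2], [1, 1]] with P⁻¹ = [[1, −2], [−1, 3]], and B = P·diag(−3, 2)·P⁻¹.
Then B⁷ = P·diag(−2187, 128)·P⁻¹ = [[−6561, 256], [−2187, 128]] · [[1, −2], [−1, 3]] = [[−6817, 13890], [−2315, 4758]].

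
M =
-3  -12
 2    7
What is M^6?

tr M = 4 and det M = 3, so the characteristic polynomial is λ² − (4)λ + (3) with roots 3 and 1.
Eigenvectors give P = [[2, -3], [-1, 1]] with P⁻¹ = [[-1, -3], [-1, -2]], and M = P·diag(3, 1)·P⁻¹.
Then M^6 = P·diag(729, 1)·P⁻¹ = [[1458, -3], [-729, 1]] · [[-1, -3], [-1, -2]] = [[-1455, -4368], [728, 2185]].

[[-1455, -4368], [728, 2185]]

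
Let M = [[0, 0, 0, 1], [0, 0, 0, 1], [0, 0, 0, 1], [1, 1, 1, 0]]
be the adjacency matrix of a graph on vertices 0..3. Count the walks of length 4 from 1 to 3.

0

The number of length-4 walks from vertex 1 to vertex 3 is entry (1,3) of M^4, where M is the adjacency matrix.
M^2 = [[1, 1, 1, 0], [1, 1, 1, 0], [1, 1, 1, 0], [0, 0, 0, 3]]
M^3 = [[0, 0, 0, 3], [0, 0, 0, 3], [0, 0, 0, 3], [3, 3, 3, 0]]
M^4 = [[3, 3, 3, 0], [3, 3, 3, 0], [3, 3, 3, 0], [0, 0, 0, 9]]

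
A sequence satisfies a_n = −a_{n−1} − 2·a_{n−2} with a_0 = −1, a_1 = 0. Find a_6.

With companion matrix C = [[−1, −2], [1, 0]], [a_n, a_{n−1}]ᵀ = C·[a_{n−1}, a_{n−2}]ᵀ, so [a_6, a_5]ᵀ = C^5·[a_1, a_0]ᵀ.
C^5 = [[−5, 2], [−1, −6]], giving [a_6, a_5]ᵀ = [[−2], [6]].

−2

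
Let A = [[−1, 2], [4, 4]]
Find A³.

[[15, 42], [84, 120]]

A² = [[9, 6], [12, 24]]
A³ = [[15, 42], [84, 120]]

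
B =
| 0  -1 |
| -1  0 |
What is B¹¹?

[[0, -1], [-1, 0]]

B² = I (check: tr B = 0 and det B = -1), so B¹¹ = B since 11 is odd.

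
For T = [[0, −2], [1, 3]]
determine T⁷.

[[−126, −254], [127, 255]]

tr T = 3 and det T = 2, so the characteristic polynomial is λ² − (3)λ + (2) with roots 1 and 2.
Eigenvectors give P = [[−2, −1], [1, 1]] with P⁻¹ = [[−1, −1], [1, 2]], and T = P·diag(1, 2)·P⁻¹.
Then T⁷ = P·diag(1, 128)·P⁻¹ = [[−2, −128], [1, 128]] · [[−1, −1], [1, 2]] = [[−126, −254], [127, 255]].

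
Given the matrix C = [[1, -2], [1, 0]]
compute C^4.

[[-1, 6], [-3, 2]]

C^2 = [[-1, -2], [1, -2]]
C^3 = [[-3, 2], [-1, -2]]
C^4 = [[-1, 6], [-3, 2]]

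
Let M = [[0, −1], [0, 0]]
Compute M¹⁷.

[[0, 0], [0, 0]]

M is strictly triangular, hence nilpotent: M² = 0, so M¹⁷ = 0.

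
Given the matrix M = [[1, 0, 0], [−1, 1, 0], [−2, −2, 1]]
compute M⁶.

[[1, 0, 0], [−6, 1, 0], [18, −12, 1]]

M = I + N where N = [[0, 0, 0], [−1, 0, 0], [−2, −2, 0]] is strictly lower-triangular, so N³ = 0.
(I + N)⁶ = I + 6·N + 15·N² = [[1, 0, 0], [−6, 1, 0], [18, −12, 1]].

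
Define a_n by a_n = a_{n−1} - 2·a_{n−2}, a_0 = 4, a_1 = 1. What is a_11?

111

With companion matrix M = [[1, -2], [1, 0]], [a_n, a_{n−1}]ᵀ = M·[a_{n−1}, a_{n−2}]ᵀ, so [a_11, a_10]ᵀ = M¹⁰·[a_1, a_0]ᵀ.
M¹⁰ = [[23, 22], [-11, 34]], giving [a_11, a_10]ᵀ = [[111], [125]].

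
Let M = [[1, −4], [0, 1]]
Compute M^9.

[[1, −36], [0, 1]]

M = I + N where N = [[0, −4], [0, 0]] is strictly upper-triangular, so N^2 = 0.
(I + N)^9 = I + 9·N = [[1, −36], [0, 1]].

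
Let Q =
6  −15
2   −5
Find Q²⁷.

[[6, −15], [2, −5]]

Q² = Q (a projection; rank 1, trace 1), so Q²⁷ = Q.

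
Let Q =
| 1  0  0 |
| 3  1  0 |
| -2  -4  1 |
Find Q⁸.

[[1, 0, 0], [24, 1, 0], [-352, -32, 1]]

Q = I + N where N = [[0, 0, 0], [3, 0, 0], [-2, -4, 0]] is strictly lower-triangular, so N³ = 0.
(I + N)⁸ = I + 8·N + 28·N² = [[1, 0, 0], [24, 1, 0], [-352, -32, 1]].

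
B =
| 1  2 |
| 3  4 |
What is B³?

B² = [[7, 10], [15, 22]]
B³ = [[37, 54], [81, 118]]

[[37, 54], [81, 118]]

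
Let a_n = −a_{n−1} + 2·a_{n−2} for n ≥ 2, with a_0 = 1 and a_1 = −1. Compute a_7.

−85

With companion matrix B = [[−1, 2], [1, 0]], [a_n, a_{n−1}]ᵀ = B·[a_{n−1}, a_{n−2}]ᵀ, so [a_7, a_6]ᵀ = B⁶·[a_1, a_0]ᵀ.
B⁶ = [[43, −42], [−21, 22]], giving [a_7, a_6]ᵀ = [[−85], [43]].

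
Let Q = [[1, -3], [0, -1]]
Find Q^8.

Q² = I (check: tr Q = 0 and det Q = -1), so Q^8 = I since 8 is even.

[[1, 0], [0, 1]]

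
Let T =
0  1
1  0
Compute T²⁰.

T² = I (check: tr T = 0 and det T = −1), so T²⁰ = I since 20 is even.

[[1, 0], [0, 1]]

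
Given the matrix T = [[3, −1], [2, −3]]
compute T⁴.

[[49, 0], [0, 49]]

T² = [[7, 0], [0, 7]]
T³ = [[21, −7], [14, −21]]
T⁴ = [[49, 0], [0, 49]]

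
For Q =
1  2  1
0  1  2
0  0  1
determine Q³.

[[1, 6, 15], [0, 1, 6], [0, 0, 1]]

Q = I + N where N = [[0, 2, 1], [0, 0, 2], [0, 0, 0]] is strictly upper-triangular, so N³ = 0.
(I + N)³ = I + 3·N + 3·N² = [[1, 6, 15], [0, 1, 6], [0, 0, 1]].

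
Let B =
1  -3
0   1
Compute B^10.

[[1, -30], [0, 1]]

B = I + N where N = [[0, -3], [0, 0]] is strictly upper-triangular, so N^2 = 0.
(I + N)^10 = I + 10·N = [[1, -30], [0, 1]].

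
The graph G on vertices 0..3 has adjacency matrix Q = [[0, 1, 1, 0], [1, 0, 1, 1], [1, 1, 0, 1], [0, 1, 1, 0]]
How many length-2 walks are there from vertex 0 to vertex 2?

The number of length-2 walks from vertex 0 to vertex 2 is entry (0,2) of Q^2, where Q is the adjacency matrix.
Q^2 = [[2, 1, 1, 2], [1, 3, 2, 1], [1, 2, 3, 1], [2, 1, 1, 2]]

1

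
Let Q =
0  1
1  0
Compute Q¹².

Q² = I (check: tr Q = 0 and det Q = -1), so Q¹² = I since 12 is even.

[[1, 0], [0, 1]]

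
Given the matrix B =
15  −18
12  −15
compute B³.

tr B = 0 and det B = −9, so the characteristic polynomial is λ² − (0)λ + (−9) with roots −3 and 3.
Eigenvectors give P = [[1, 3], [1, 2]] with P⁻¹ = [[−2, 3], [1, −1]], and B = P·diag(−3, 3)·P⁻¹.
Then B³ = P·diag(−27, 27)·P⁻¹ = [[−27, 81], [−27, 54]] · [[−2, 3], [1, −1]] = [[135, −162], [108, −135]].

[[135, −162], [108, −135]]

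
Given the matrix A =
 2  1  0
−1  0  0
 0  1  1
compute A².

[[3, 2, 0], [−2, −1, 0], [−1, 1, 1]]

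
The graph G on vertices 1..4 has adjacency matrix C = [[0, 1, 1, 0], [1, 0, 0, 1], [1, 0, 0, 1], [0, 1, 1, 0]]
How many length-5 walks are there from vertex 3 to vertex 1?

16

The number of length-5 walks from vertex 3 to vertex 1 is entry (3,1) of C⁵, where C is the adjacency matrix.
C² = [[2, 0, 0, 2], [0, 2, 2, 0], [0, 2, 2, 0], [2, 0, 0, 2]]
C³ = [[0, 4, 4, 0], [4, 0, 0, 4], [4, 0, 0, 4], [0, 4, 4, 0]]
C⁴ = [[8, 0, 0, 8], [0, 8, 8, 0], [0, 8, 8, 0], [8, 0, 0, 8]]
C⁵ = [[0, 16, 16, 0], [16, 0, 0, 16], [16, 0, 0, 16], [0, 16, 16, 0]]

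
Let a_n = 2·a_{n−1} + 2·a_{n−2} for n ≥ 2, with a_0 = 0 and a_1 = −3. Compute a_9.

−7344

With companion matrix Q = [[2, 2], [1, 0]], [a_n, a_{n−1}]ᵀ = Q·[a_{n−1}, a_{n−2}]ᵀ, so [a_9, a_8]ᵀ = Q⁸·[a_1, a_0]ᵀ.
Q⁸ = [[2448, 1792], [896, 656]], giving [a_9, a_8]ᵀ = [[−7344], [−2688]].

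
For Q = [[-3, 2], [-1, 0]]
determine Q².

[[7, -6], [3, -2]]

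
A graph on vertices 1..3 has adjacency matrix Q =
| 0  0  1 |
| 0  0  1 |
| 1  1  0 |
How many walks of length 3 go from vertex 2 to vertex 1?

0

The number of length-3 walks from vertex 2 to vertex 1 is entry (2,1) of Q^3, where Q is the adjacency matrix.
Q^2 = [[1, 1, 0], [1, 1, 0], [0, 0, 2]]
Q^3 = [[0, 0, 2], [0, 0, 2], [2, 2, 0]]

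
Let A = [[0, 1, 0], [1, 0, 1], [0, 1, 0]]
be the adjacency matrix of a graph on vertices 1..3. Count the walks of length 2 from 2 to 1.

The number of length-2 walks from vertex 2 to vertex 1 is entry (2,1) of A², where A is the adjacency matrix.
A² = [[1, 0, 1], [0, 2, 0], [1, 0, 1]]

0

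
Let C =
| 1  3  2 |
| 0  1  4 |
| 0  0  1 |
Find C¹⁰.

[[1, 30, 560], [0, 1, 40], [0, 0, 1]]

C = I + N where N = [[0, 3, 2], [0, 0, 4], [0, 0, 0]] is strictly upper-triangular, so N³ = 0.
(I + N)¹⁰ = I + 10·N + 45·N² = [[1, 30, 560], [0, 1, 40], [0, 0, 1]].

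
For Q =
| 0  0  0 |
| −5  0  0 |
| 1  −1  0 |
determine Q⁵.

[[0, 0, 0], [0, 0, 0], [0, 0, 0]]

Q is strictly triangular, hence nilpotent: Q³ = 0, so Q⁵ = 0.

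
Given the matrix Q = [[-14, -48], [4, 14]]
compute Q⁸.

tr Q = 0 and det Q = -4, so the characteristic polynomial is λ² − (0)λ + (-4) with roots 2 and -2.
Eigenvectors give P = [[3, -4], [-1, 1]] with P⁻¹ = [[-1, -4], [-1, -3]], and Q = P·diag(2, -2)·P⁻¹.
Then Q⁸ = P·diag(256, 256)·P⁻¹ = [[768, -1024], [-256, 256]] · [[-1, -4], [-1, -3]] = [[256, 0], [0, 256]].

[[256, 0], [0, 256]]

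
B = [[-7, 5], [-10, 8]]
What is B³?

[[-43, 35], [-70, 62]]

tr B = 1 and det B = -6, so the characteristic polynomial is λ² − (1)λ + (-6) with roots 3 and -2.
Eigenvectors give P = [[-1, -1], [-2, -1]] with P⁻¹ = [[1, -1], [-2, 1]], and B = P·diag(3, -2)·P⁻¹.
Then B³ = P·diag(27, -8)·P⁻¹ = [[-27, 8], [-54, 8]] · [[1, -1], [-2, 1]] = [[-43, 35], [-70, 62]].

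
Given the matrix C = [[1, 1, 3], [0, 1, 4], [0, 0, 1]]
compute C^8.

[[1, 8, 136], [0, 1, 32], [0, 0, 1]]

C = I + N where N = [[0, 1, 3], [0, 0, 4], [0, 0, 0]] is strictly upper-triangular, so N^3 = 0.
(I + N)^8 = I + 8·N + 28·N^2 = [[1, 8, 136], [0, 1, 32], [0, 0, 1]].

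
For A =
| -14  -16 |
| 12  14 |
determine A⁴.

[[16, 0], [0, 16]]

tr A = 0 and det A = -4, so the characteristic polynomial is λ² − (0)λ + (-4) with roots -2 and 2.
Eigenvectors give P = [[-4, -1], [3, 1]] with P⁻¹ = [[-1, -1], [3, 4]], and A = P·diag(-2, 2)·P⁻¹.
Then A⁴ = P·diag(16, 16)·P⁻¹ = [[-64, -16], [48, 16]] · [[-1, -1], [3, 4]] = [[16, 0], [0, 16]].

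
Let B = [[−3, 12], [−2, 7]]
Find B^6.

tr B = 4 and det B = 3, so the characteristic polynomial is λ² − (4)λ + (3) with roots 1 and 3.
Eigenvectors give P = [[3, −2], [1, −1]] with P⁻¹ = [[1, −2], [1, −3]], and B = P·diag(1, 3)·P⁻¹.
Then B^6 = P·diag(1, 729)·P⁻¹ = [[3, −1458], [1, −729]] · [[1, −2], [1, −3]] = [[−1455, 4368], [−728, 2185]].

[[−1455, 4368], [−728, 2185]]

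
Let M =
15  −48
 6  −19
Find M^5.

[[1935, −5808], [726, −2179]]

tr M = −4 and det M = 3, so the characteristic polynomial is λ² − (−4)λ + (3) with roots −1 and −3.
Eigenvectors give P = [[−3, 8], [−1, 3]] with P⁻¹ = [[−3, 8], [−1, 3]], and M = P·diag(−1, −3)·P⁻¹.
Then M^5 = P·diag(−1, −243)·P⁻¹ = [[3, −1944], [1, −729]] · [[−3, 8], [−1, 3]] = [[1935, −5808], [726, −2179]].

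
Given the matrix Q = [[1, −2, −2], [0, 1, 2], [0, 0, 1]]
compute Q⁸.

[[1, −16, −128], [0, 1, 16], [0, 0, 1]]

Q = I + N where N = [[0, −2, −2], [0, 0, 2], [0, 0, 0]] is strictly upper-triangular, so N³ = 0.
(I + N)⁸ = I + 8·N + 28·N² = [[1, −16, −128], [0, 1, 16], [0, 0, 1]].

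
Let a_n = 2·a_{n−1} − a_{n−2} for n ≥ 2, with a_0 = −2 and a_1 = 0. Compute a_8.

14

With companion matrix B = [[2, −1], [1, 0]], [a_n, a_{n−1}]ᵀ = B·[a_{n−1}, a_{n−2}]ᵀ, so [a_8, a_7]ᵀ = B⁷·[a_1, a_0]ᵀ.
B⁷ = [[8, −7], [7, −6]], giving [a_8, a_7]ᵀ = [[14], [12]].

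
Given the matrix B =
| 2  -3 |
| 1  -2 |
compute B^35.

[[2, -3], [1, -2]]

B² = I (check: tr B = 0 and det B = -1), so B^35 = B since 35 is odd.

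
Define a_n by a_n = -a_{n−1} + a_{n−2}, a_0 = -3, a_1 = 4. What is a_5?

With companion matrix T = [[-1, 1], [1, 0]], [a_n, a_{n−1}]ᵀ = T·[a_{n−1}, a_{n−2}]ᵀ, so [a_5, a_4]ᵀ = T^4·[a_1, a_0]ᵀ.
T^4 = [[5, -3], [-3, 2]], giving [a_5, a_4]ᵀ = [[29], [-18]].

29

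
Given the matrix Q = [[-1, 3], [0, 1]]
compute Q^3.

[[-1, 3], [0, 1]]

Q² = I (check: tr Q = 0 and det Q = -1), so Q^3 = Q since 3 is odd.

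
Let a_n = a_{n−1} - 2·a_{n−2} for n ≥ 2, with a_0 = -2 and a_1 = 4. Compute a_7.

With companion matrix T = [[1, -2], [1, 0]], [a_n, a_{n−1}]ᵀ = T·[a_{n−1}, a_{n−2}]ᵀ, so [a_7, a_6]ᵀ = T⁶·[a_1, a_0]ᵀ.
T⁶ = [[7, -10], [5, 2]], giving [a_7, a_6]ᵀ = [[48], [16]].

48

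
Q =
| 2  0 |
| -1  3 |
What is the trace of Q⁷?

2315

tr Q = 5 and det Q = 6, so the characteristic polynomial is λ² − (5)λ + (6) with roots 3 and 2.
Eigenvectors give P = [[0, 1], [-1, 1]] with P⁻¹ = [[1, -1], [1, 0]], and Q = P·diag(3, 2)·P⁻¹.
Then Q⁷ = P·diag(2187, 128)·P⁻¹ = [[0, 128], [-2187, 128]] · [[1, -1], [1, 0]] = [[128, 0], [-2059, 2187]].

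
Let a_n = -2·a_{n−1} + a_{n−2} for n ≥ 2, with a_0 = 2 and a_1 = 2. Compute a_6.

With companion matrix C = [[-2, 1], [1, 0]], [a_n, a_{n−1}]ᵀ = C·[a_{n−1}, a_{n−2}]ᵀ, so [a_6, a_5]ᵀ = C⁵·[a_1, a_0]ᵀ.
C⁵ = [[-70, 29], [29, -12]], giving [a_6, a_5]ᵀ = [[-82], [34]].

-82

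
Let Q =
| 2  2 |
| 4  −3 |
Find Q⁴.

Q² = [[12, −2], [−4, 17]]
Q³ = [[16, 30], [60, −59]]
Q⁴ = [[152, −58], [−116, 297]]

[[152, −58], [−116, 297]]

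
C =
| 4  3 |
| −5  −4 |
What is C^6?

C² = I (check: tr C = 0 and det C = −1), so C^6 = I since 6 is even.

[[1, 0], [0, 1]]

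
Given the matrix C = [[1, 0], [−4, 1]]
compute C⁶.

[[1, 0], [−24, 1]]

C = I + N where N = [[0, 0], [−4, 0]] is strictly lower-triangular, so N² = 0.
(I + N)⁶ = I + 6·N = [[1, 0], [−24, 1]].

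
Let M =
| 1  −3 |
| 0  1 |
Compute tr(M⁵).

2

M = I + N where N = [[0, −3], [0, 0]] is strictly upper-triangular, so N² = 0.
(I + N)⁵ = I + 5·N = [[1, −15], [0, 1]].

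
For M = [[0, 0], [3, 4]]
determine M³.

M² = [[0, 0], [12, 16]]
M³ = [[0, 0], [48, 64]]

[[0, 0], [48, 64]]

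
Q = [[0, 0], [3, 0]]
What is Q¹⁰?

Q is strictly triangular, hence nilpotent: Q² = 0, so Q¹⁰ = 0.

[[0, 0], [0, 0]]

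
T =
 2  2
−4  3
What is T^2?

[[−4, 10], [−20, 1]]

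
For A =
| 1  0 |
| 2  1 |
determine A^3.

[[1, 0], [6, 1]]

A = I + N where N = [[0, 0], [2, 0]] is strictly lower-triangular, so N^2 = 0.
(I + N)^3 = I + 3·N = [[1, 0], [6, 1]].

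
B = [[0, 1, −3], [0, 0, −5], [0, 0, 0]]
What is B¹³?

[[0, 0, 0], [0, 0, 0], [0, 0, 0]]

B is strictly triangular, hence nilpotent: B³ = 0, so B¹³ = 0.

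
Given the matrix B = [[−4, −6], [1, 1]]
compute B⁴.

[[46, 90], [−15, −29]]

tr B = −3 and det B = 2, so the characteristic polynomial is λ² − (−3)λ + (2) with roots −1 and −2.
Eigenvectors give P = [[−2, −3], [1, 1]] with P⁻¹ = [[1, 3], [−1, −2]], and B = P·diag(−1, −2)·P⁻¹.
Then B⁴ = P·diag(1, 16)·P⁻¹ = [[−2, −48], [1, 16]] · [[1, 3], [−1, −2]] = [[46, 90], [−15, −29]].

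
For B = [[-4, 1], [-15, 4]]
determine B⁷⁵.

[[-4, 1], [-15, 4]]

B² = I (check: tr B = 0 and det B = -1), so B⁷⁵ = B since 75 is odd.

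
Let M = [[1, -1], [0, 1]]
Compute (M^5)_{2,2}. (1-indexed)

1

M = I + N where N = [[0, -1], [0, 0]] is strictly upper-triangular, so N^2 = 0.
(I + N)^5 = I + 5·N = [[1, -5], [0, 1]].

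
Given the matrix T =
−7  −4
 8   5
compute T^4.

tr T = −2 and det T = −3, so the characteristic polynomial is λ² − (−2)λ + (−3) with roots −3 and 1.
Eigenvectors give P = [[−1, 1], [1, −2]] with P⁻¹ = [[−2, −1], [−1, −1]], and T = P·diag(−3, 1)·P⁻¹.
Then T^4 = P·diag(81, 1)·P⁻¹ = [[−81, 1], [81, −2]] · [[−2, −1], [−1, −1]] = [[161, 80], [−160, −79]].

[[161, 80], [−160, −79]]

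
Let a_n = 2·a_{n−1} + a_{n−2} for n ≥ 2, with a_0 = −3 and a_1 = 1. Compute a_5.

−7

With companion matrix M = [[2, 1], [1, 0]], [a_n, a_{n−1}]ᵀ = M·[a_{n−1}, a_{n−2}]ᵀ, so [a_5, a_4]ᵀ = M⁴·[a_1, a_0]ᵀ.
M⁴ = [[29, 12], [12, 5]], giving [a_5, a_4]ᵀ = [[−7], [−3]].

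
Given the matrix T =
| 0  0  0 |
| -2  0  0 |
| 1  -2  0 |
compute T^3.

[[0, 0, 0], [0, 0, 0], [0, 0, 0]]

T is strictly triangular, hence nilpotent: T^3 = 0, so T^3 = 0.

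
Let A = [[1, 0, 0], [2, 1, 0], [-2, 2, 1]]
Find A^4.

A = I + N where N = [[0, 0, 0], [2, 0, 0], [-2, 2, 0]] is strictly lower-triangular, so N^3 = 0.
(I + N)^4 = I + 4·N + 6·N^2 = [[1, 0, 0], [8, 1, 0], [16, 8, 1]].

[[1, 0, 0], [8, 1, 0], [16, 8, 1]]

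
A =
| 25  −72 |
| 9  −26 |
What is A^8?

tr A = −1 and det A = −2, so the characteristic polynomial is λ² − (−1)λ + (−2) with roots −2 and 1.
Eigenvectors give P = [[−8, 3], [−3, 1]] with P⁻¹ = [[1, −3], [3, −8]], and A = P·diag(−2, 1)·P⁻¹.
Then A^8 = P·diag(256, 1)·P⁻¹ = [[−2048, 3], [−768, 1]] · [[1, −3], [3, −8]] = [[−2039, 6120], [−765, 2296]].

[[−2039, 6120], [−765, 2296]]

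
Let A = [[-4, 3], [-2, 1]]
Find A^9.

tr A = -3 and det A = 2, so the characteristic polynomial is λ² − (-3)λ + (2) with roots -1 and -2.
Eigenvectors give P = [[-1, 3], [-1, 2]] with P⁻¹ = [[2, -3], [1, -1]], and A = P·diag(-1, -2)·P⁻¹.
Then A^9 = P·diag(-1, -512)·P⁻¹ = [[1, -1536], [1, -1024]] · [[2, -3], [1, -1]] = [[-1534, 1533], [-1022, 1021]].

[[-1534, 1533], [-1022, 1021]]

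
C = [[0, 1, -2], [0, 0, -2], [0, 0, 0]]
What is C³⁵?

C is strictly triangular, hence nilpotent: C³ = 0, so C³⁵ = 0.

[[0, 0, 0], [0, 0, 0], [0, 0, 0]]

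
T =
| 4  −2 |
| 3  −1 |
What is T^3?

T^2 = [[10, −6], [9, −5]]
T^3 = [[22, −14], [21, −13]]

[[22, −14], [21, −13]]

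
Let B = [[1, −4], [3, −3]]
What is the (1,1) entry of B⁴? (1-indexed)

73

B² = [[−11, 8], [−6, −3]]
B³ = [[13, 20], [−15, 33]]
B⁴ = [[73, −112], [84, −39]]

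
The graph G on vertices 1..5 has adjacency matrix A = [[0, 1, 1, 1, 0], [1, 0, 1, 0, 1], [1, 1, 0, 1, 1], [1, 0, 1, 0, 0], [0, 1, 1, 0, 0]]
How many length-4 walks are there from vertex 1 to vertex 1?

19

The number of length-4 walks from vertex 1 to vertex 1 is entry (1,1) of A⁴, where A is the adjacency matrix.
A² = [[3, 1, 2, 1, 2], [1, 3, 2, 2, 1], [2, 2, 4, 1, 1], [1, 2, 1, 2, 1], [2, 1, 1, 1, 2]]
A³ = [[4, 7, 7, 5, 3], [7, 4, 7, 3, 5], [7, 7, 6, 6, 6], [5, 3, 6, 2, 3], [3, 5, 6, 3, 2]]
A⁴ = [[19, 14, 19, 11, 14], [14, 19, 19, 14, 11], [19, 19, 26, 13, 13], [11, 14, 13, 11, 9], [14, 11, 13, 9, 11]]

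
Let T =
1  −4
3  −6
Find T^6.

[[−1931, 2660], [−1995, 2724]]

tr T = −5 and det T = 6, so the characteristic polynomial is λ² − (−5)λ + (6) with roots −2 and −3.
Eigenvectors give P = [[−4, −1], [−3, −1]] with P⁻¹ = [[−1, 1], [3, −4]], and T = P·diag(−2, −3)·P⁻¹.
Then T^6 = P·diag(64, 729)·P⁻¹ = [[−256, −729], [−192, −729]] · [[−1, 1], [3, −4]] = [[−1931, 2660], [−1995, 2724]].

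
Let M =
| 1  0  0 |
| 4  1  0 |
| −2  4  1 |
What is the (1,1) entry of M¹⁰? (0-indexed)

1

M = I + N where N = [[0, 0, 0], [4, 0, 0], [−2, 4, 0]] is strictly lower-triangular, so N³ = 0.
(I + N)¹⁰ = I + 10·N + 45·N² = [[1, 0, 0], [40, 1, 0], [700, 40, 1]].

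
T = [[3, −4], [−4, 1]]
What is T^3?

T^2 = [[25, −16], [−16, 17]]
T^3 = [[139, −116], [−116, 81]]

[[139, −116], [−116, 81]]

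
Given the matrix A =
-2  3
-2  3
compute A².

[[-2, 3], [-2, 3]]

A² = A (a projection; rank 1, trace 1), so A² = A.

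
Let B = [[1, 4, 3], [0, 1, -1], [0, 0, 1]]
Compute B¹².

B = I + N where N = [[0, 4, 3], [0, 0, -1], [0, 0, 0]] is strictly upper-triangular, so N³ = 0.
(I + N)¹² = I + 12·N + 66·N² = [[1, 48, -228], [0, 1, -12], [0, 0, 1]].

[[1, 48, -228], [0, 1, -12], [0, 0, 1]]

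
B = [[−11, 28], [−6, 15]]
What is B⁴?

[[−479, 1120], [−240, 561]]

tr B = 4 and det B = 3, so the characteristic polynomial is λ² − (4)λ + (3) with roots 3 and 1.
Eigenvectors give P = [[2, 7], [1, 3]] with P⁻¹ = [[−3, 7], [1, −2]], and B = P·diag(3, 1)·P⁻¹.
Then B⁴ = P·diag(81, 1)·P⁻¹ = [[162, 7], [81, 3]] · [[−3, 7], [1, −2]] = [[−479, 1120], [−240, 561]].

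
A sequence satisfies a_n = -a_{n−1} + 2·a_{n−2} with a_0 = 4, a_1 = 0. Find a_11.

With companion matrix A = [[-1, 2], [1, 0]], [a_n, a_{n−1}]ᵀ = A·[a_{n−1}, a_{n−2}]ᵀ, so [a_11, a_10]ᵀ = A¹⁰·[a_1, a_0]ᵀ.
A¹⁰ = [[683, -682], [-341, 342]], giving [a_11, a_10]ᵀ = [[-2728], [1368]].

-2728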